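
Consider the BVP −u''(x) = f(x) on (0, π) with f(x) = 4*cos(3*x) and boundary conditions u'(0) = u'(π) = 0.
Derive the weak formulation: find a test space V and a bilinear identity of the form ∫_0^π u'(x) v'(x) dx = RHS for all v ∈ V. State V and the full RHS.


V = H^1(0, π) (no boundary constraint on v; u is determined up to an additive constant); weak form: ∫_0^π u'v' dx = ∫_0^π (4*cos(3*x)) v dx for all v ∈ V.

Multiply both sides by a test function v and integrate from 0 to π:
  ∫_0^π −u''(x) v(x) dx = ∫_0^π f(x) v(x) dx.
Integrate the LHS by parts once:
  ∫_0^π −u'' v dx = −[u'(x) v(x)]_0^π + ∫_0^π u'(x) v'(x) dx.
Thus ∫_0^π u'(x) v'(x) dx = ∫_0^π f(x) v(x) dx + [u'(x) v(x)]_0^π.
Choose V so that boundary terms are either known or forced to vanish.
u has homogeneous Neumann: u'(0) = u'(π) = 0. So [u' v]_0^π = 0·v(π) − 0·v(0) = 0 for any v; take V = H^1(0, π).
Weak formulation: find u (satisfying any essential BC) such that ∫_0^π u'(x) v'(x) dx = ∫_0^π f v dx for all v ∈ V (homogeneous Neumann, so boundary terms vanish).
Substituting f(x) = 4*cos(3*x), the right-hand side is ∫_0^π (4*cos(3*x)) v dx.
Compatibility check (pure Neumann): taking v ≡ 1 ∈ V gives 0 = ∫_0^π f dx + (0) − (0), i.e. ∫_0^π f dx must equal u'(0) − u'(π) = 0. Indeed ∫_0^π (4*cos(3*x)) dx = 0, so the data are compatible. The solution is then unique only up to an additive constant (fix it e.g. by requiring ∫_0^π u dx = 0).


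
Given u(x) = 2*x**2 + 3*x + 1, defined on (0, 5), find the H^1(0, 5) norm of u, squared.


||u||_{H^1}^2 = 18025/3

The H^1 norm (squared) on an interval (0, L) is
  ||u||_{H^1}^2 = ∫_0^L u(x)^2 dx + ∫_0^L u'(x)^2 dx.
Compute u'(x) = 4*x + 3.
Then u(x)^2 = 4*x**4 + 12*x**3 + 13*x**2 + 6*x + 1 and u'(x)^2 = 16*x**2 + 24*x + 9.
Integrate each monomial from 0 to 5 using ∫_0^5 c·x^n dx = c·5^(n+1)/(n+1):
  ∫_0^5 u(x)^2 dx = ∫_0^5 (4*x^4 + 12*x^3 + 13*x^2 + 6*x + 1) dx. Term by term:
    ∫_0^5 4*x^4 dx = 2500;  ∫_0^5 12*x^3 dx = 1875;  ∫_0^5 13*x^2 dx = 1625/3;
    ∫_0^5 6*x dx = 75;  ∫_0^5 1 dx = 5.
  Sum: 2500 + 1875 + 1625/3 + 75 + 5 = 14990/3.
  ∫_0^5 u'(x)^2 dx = ∫_0^5 (16*x^2 + 24*x + 9) dx. Term by term:
    ∫_0^5 16*x^2 dx = 2000/3;  ∫_0^5 24*x dx = 300;  ∫_0^5 9 dx = 45.
  Sum: 2000/3 + 300 + 45 = 3035/3.
Adding: ||u||_{H^1}^2 = 14990/3 + 3035/3 = 18025/3.


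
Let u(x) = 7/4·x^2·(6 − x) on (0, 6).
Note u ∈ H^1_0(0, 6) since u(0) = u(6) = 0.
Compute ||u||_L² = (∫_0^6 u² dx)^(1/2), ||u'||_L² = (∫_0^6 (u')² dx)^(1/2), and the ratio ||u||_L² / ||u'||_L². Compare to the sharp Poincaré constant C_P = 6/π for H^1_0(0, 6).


||u||_L² / ||u'||_L² = 3*sqrt(14)/7 < C_P = 6/π.

u(x) = 7/4·x^2·(6 − x), so u'(x) = 21*x*(4 - x)/4.
u(x) = 7/4·x^2·(6 − x) vanishes at x = 0 and x = 6, so u ∈ H^1_0(0, 6). Differentiate via the product rule and integrate the resulting polynomials term by term.
  ∫_0^6 u² dx = ∫_0^6 (49*x^6/16 - 147*x^5/4 + 441*x^4/4) dx. Term by term:
    ∫_0^6 49*x^6/16 dx = 122472;  ∫_0^6 -147*x^5/4 dx = -285768;  ∫_0^6 441*x^4/4 dx = 857304/5.
  Sum: 122472 − 285768 + 857304/5 = 40824/5.
  ∫_0^6 (u')² dx = ∫_0^6 (441*x^4/16 - 441*x^3/2 + 441*x^2) dx. Term by term:
    ∫_0^6 441*x^4/16 dx = 214326/5;  ∫_0^6 -441*x^3/2 dx = -71442;  ∫_0^6 441*x^2 dx = 31752.
  Sum: 214326/5 − 71442 + 31752 = 15876/5.
∫_0^6 u² dx = 40824/5, so ||u||_L² = 54*sqrt(70)/5.
∫_0^6 (u')² dx = 15876/5, so ||u'||_L² = 126*sqrt(5)/5.
Ratio ||u||_L² / ||u'||_L² = 3*sqrt(14)/7.
Sharp Poincaré constant on H^1_0(0, 6) is C_P = L/π = 6/π, achieved by sin(π/6·x).
A polynomial bump cannot attain the sharp Poincaré constant (only the first sine eigenfunction does), so the ratio is strictly less than C_P, consistent with ||u||_L² ≤ C_P ||u'||_L².


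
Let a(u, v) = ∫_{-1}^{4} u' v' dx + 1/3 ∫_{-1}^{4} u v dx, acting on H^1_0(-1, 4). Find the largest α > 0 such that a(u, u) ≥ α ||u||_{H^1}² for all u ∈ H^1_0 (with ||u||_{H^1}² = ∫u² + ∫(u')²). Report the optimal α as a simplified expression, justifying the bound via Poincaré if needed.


α = (25/3 + π^2)/(π^2 + 25)

Coercivity of a(·,·) on H^1_0(-1, 4) means a(u, u) ≥ α ||u||_{H^1}² for every u ∈ H^1_0.
The interval has length L = 5, and Poincaré/coercivity depend only on L. Here a(u, u) = ∫(u')² + (1/3)·∫u².
Here 0 < c = 1/3 < 1. The condition a(u,u) ≥ α||u||_{H^1}² reads (1−α)∫(u')² ≥ (α−c)∫u². Any admissible α is ≤ 1 (rapidly oscillating u have ∫u²/∫(u')² → 0), and α = 1 would force 0 ≥ (1−c)∫u², impossible since c < 1; so 1−α > 0. By the sharp Poincaré inequality on H^1_0 of an interval of length L, ∫(u')² ≥ (π/L)²∫u² with equality for the first sine mode sin(π(x−x₀)/L) (x₀ the left endpoint), so the inequality holds for all u iff (1−α)(π/L)² ≥ α − c, i.e. α ≤ ((π/L)² + c)/((π/L)² + 1) = (1 + c(L/π)²)/(1 + (L/π)²). With (π/L)² = π^2/25 and c = 1/3, the largest admissible constant is α = ((π/L)² + c)/((π/L)² + 1).
Simplifying, α = (25/3 + π^2)/(π^2 + 25).


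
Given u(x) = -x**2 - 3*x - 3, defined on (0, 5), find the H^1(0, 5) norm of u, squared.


||u||_{H^1}^2 = 16915/6

The H^1 norm (squared) on an interval (0, L) is
  ||u||_{H^1}^2 = ∫_0^L u(x)^2 dx + ∫_0^L u'(x)^2 dx.
Compute u'(x) = -2*x - 3.
Then u(x)^2 = x**4 + 6*x**3 + 15*x**2 + 18*x + 9 and u'(x)^2 = 4*x**2 + 12*x + 9.
Integrate each monomial from 0 to 5 using ∫_0^5 c·x^n dx = c·5^(n+1)/(n+1):
  ∫_0^5 u(x)^2 dx = ∫_0^5 (x^4 + 6*x^3 + 15*x^2 + 18*x + 9) dx. Term by term:
    ∫_0^5 x^4 dx = 625;  ∫_0^5 6*x^3 dx = 1875/2;  ∫_0^5 15*x^2 dx = 625;
    ∫_0^5 18*x dx = 225;  ∫_0^5 9 dx = 45.
  Sum: 625 + 1875/2 + 625 + 225 + 45 = 4915/2.
  ∫_0^5 u'(x)^2 dx = ∫_0^5 (4*x^2 + 12*x + 9) dx. Term by term:
    ∫_0^5 4*x^2 dx = 500/3;  ∫_0^5 12*x dx = 150;  ∫_0^5 9 dx = 45.
  Sum: 500/3 + 150 + 45 = 1085/3.
Adding: ||u||_{H^1}^2 = 4915/2 + 1085/3 = 16915/6.


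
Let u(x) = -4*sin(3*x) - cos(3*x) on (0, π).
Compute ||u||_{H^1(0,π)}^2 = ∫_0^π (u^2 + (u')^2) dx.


||u||_{H^1(0,π)}^2 = 85*π

u'(x) = 3*sin(3*x) - 12*cos(3*x).
Expand u² and (u')² and integrate term by term on (0, π), using: for integers n ≥ 1, ∫_0^π sin²(nx) dx = ∫_0^π cos²(nx) dx = π/2; for n ≠ n', ∫_0^π sin(nx)sin(n'x) dx = ∫_0^π cos(nx)cos(n'x) dx = 0; and by product-to-sum, ∫_0^π sin(nx)cos(n'x) dx = ½∫_0^π [sin((n+n')x) + sin((n−n')x)] dx, which is 0 when n+n' is even and 2n/(n²−n'²) when n+n' is odd (it need not vanish on (0, π)).
  u² squared terms: (-1)²·∫cos(3x)² dx = 1·π/2 = π/2;  (-4)²·∫sin(3x)² dx = 16·π/2 = 8*π.
  u² cross terms: 2·(-1)·(-4)·∫cos(3x)·sin(3x) dx = 8·(0) = 0.
  So ∫_0^π u² dx = π/2 + 8*π + 0 = 17*π/2.
  (u')² squared terms: (-12)²·∫cos(3x)² dx = 144·π/2 = 72*π;  (3)²·∫sin(3x)² dx = 9·π/2 = 9*π/2.
  (u')² cross terms: 2·(-12)·(3)·∫cos(3x)·sin(3x) dx = -72·(0) = 0.
  So ∫_0^π (u')² dx = 72*π + 9*π/2 + 0 = 153*π/2.
||u||_{H^1}^2 = (17*π/2) + (153*π/2) = 85*π.


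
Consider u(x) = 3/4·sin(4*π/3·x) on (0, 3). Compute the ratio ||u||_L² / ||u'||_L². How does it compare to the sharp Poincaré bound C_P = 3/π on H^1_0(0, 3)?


||u||_L² / ||u'||_L² = 3/(4*π) < C_P = 3/π.

u(x) = 3/4·sin(4*π/3·x), so u'(x) = π*cos(4*π*x/3).
Writing u(x) = A·sin(kπx/L) with A = 3/4 and k = 4, use ∫_0^L sin²(kπx/L) dx = L/2 and ∫_0^L cos²(kπx/L) dx = L/2.
u² = 9/16·sin²(4*π/3·x) and (u')² = π^2·cos²(4*π/3·x), and each of sin², cos² integrates to L/2 = 3/2 over (0, 3).
∫_0^3 u² dx = 27/32, so ||u||_L² = 3*sqrt(6)/8.
∫_0^3 (u')² dx = 3*π^2/2, so ||u'||_L² = sqrt(6)*π/2.
Ratio ||u||_L² / ||u'||_L² = 3/(4*π).
Sharp Poincaré constant on H^1_0(0, 3) is C_P = L/π = 3/π, achieved by sin(π/3·x).
This is the k = 4 harmonic; the ratio L/(kπ) is strictly less than C_P = L/π, consistent with the sharp inequality ||u||_L² ≤ C_P ||u'||_L².


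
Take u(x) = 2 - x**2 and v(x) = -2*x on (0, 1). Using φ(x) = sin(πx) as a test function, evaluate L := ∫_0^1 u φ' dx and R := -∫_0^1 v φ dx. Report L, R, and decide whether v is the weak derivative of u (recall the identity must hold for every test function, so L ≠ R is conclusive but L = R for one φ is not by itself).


LHS = 2/π, RHS = 2/π. Yes, v = u' weakly.

u(x) = 2 - x**2, classical derivative u'(x) = -2*x.
φ(x) = sin(πx), so φ'(x) = π*cos(π*x).
Note φ(0) = φ(1) = 0, so the boundary term u·φ vanishes.
LHS = ∫_0^1 u(x) φ'(x) dx = ∫_0^1 (-π*x^2*cos(π*x) + 2*π*cos(π*x)) dx. Term by term:
  ∫_0^1 2*π*cos(π*x) dx = 0;  ∫_0^1 -π*x^2*cos(π*x) dx = 2/π.
Sum: 0 + 2/π = 2/π.
So LHS = 2/π.
∫_0^1 v(x) φ(x) dx = ∫_0^1 (-2*x*sin(π*x)) dx. Term by term:
  ∫_0^1 -2*x*sin(π*x) dx = -2/π.
So RHS = -∫_0^1 v(x) φ(x) dx = 2/π.
LHS = RHS, so the identity holds for this test φ.
Moreover u is smooth here and v(x) = u'(x) = -2*x pointwise, so the identity holds for every test function. Hence v is the weak derivative of u.


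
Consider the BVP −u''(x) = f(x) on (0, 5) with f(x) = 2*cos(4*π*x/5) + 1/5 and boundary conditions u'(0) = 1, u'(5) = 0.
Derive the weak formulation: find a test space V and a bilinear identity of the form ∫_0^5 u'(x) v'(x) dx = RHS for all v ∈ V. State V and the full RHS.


V = H^1(0, 5) (v unrestricted at boundary; u is determined up to an additive constant); weak form: ∫_0^5 u'v' dx = ∫_0^5 (2*cos(4*π*x/5) + 1/5) v dx − v(0) for all v ∈ V.

Multiply both sides by a test function v and integrate from 0 to 5:
  ∫_0^5 −u''(x) v(x) dx = ∫_0^5 f(x) v(x) dx.
Integrate the LHS by parts once:
  ∫_0^5 −u'' v dx = −[u'(x) v(x)]_0^5 + ∫_0^5 u'(x) v'(x) dx.
Thus ∫_0^5 u'(x) v'(x) dx = ∫_0^5 f(x) v(x) dx + [u'(x) v(x)]_0^5.
Choose V so that boundary terms are either known or forced to vanish.
u has inhomogeneous Neumann u'(0) = 1, u'(5) = 0. [u' v]_0^5 = (0)·v(5) − (1)·v(0) = − v(0). Take V = H^1(0, 5); boundary term becomes part of RHS.
Weak formulation: find u (satisfying any essential BC) such that ∫_0^5 u'(x) v'(x) dx = ∫_0^5 f v dx − v(0) for all v ∈ V (Neumann data are natural BCs: they enter the RHS as boundary terms).
Substituting f(x) = 2*cos(4*π*x/5) + 1/5, the right-hand side is ∫_0^5 (2*cos(4*π*x/5) + 1/5) v dx − v(0).
Compatibility check (pure Neumann): taking v ≡ 1 ∈ V gives 0 = ∫_0^5 f dx + (0) − (1), i.e. ∫_0^5 f dx must equal u'(0) − u'(5) = 1. Indeed ∫_0^5 (2*cos(4*π*x/5) + 1/5) dx = 1, so the data are compatible. The solution is then unique only up to an additive constant (fix it e.g. by requiring ∫_0^5 u dx = 0).


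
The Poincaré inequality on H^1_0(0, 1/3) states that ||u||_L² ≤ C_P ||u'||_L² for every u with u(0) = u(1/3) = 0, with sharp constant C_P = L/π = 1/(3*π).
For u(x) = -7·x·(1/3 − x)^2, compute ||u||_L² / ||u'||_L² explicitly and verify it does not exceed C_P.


||u||_L² / ||u'||_L² = sqrt(14)/42 < C_P = 1/(3*π).

u(x) = -7·x·(1/3 − x)^2, so u'(x) = -21*x^2 + 28*x/3 - 7/9.
u(x) = -7·x·(1/3 − x)^2 vanishes at x = 0 and x = 1/3, so u ∈ H^1_0(0, 1/3). Differentiate via the product rule and integrate the resulting polynomials term by term.
  ∫_0^1/3 u² dx = ∫_0^1/3 (49*x^6 - 196*x^5/3 + 98*x^4/3 - 196*x^3/27 + 49*x^2/81) dx. Term by term:
    ∫_0^1/3 49*x^6 dx = 7/2187;  ∫_0^1/3 -196*x^5/3 dx = -98/6561;  ∫_0^1/3 98*x^4/3 dx = 98/3645;
    ∫_0^1/3 -196*x^3/27 dx = -49/2187;  ∫_0^1/3 49*x^2/81 dx = 49/6561.
  Sum: 7/2187 − 98/6561 + 98/3645 − 49/2187 + 49/6561 = 7/32805.
  ∫_0^1/3 (u')² dx = ∫_0^1/3 (441*x^4 - 392*x^3 + 1078*x^2/9 - 392*x/27 + 49/81) dx. Term by term:
    ∫_0^1/3 441*x^4 dx = 49/135;  ∫_0^1/3 -392*x^3 dx = -98/81;  ∫_0^1/3 1078*x^2/9 dx = 1078/729;
    ∫_0^1/3 -392*x/27 dx = -196/243;  ∫_0^1/3 49/81 dx = 49/243.
  Sum: 49/135 − 98/81 + 1078/729 − 196/243 + 49/243 = 98/3645.
∫_0^1/3 u² dx = 7/32805, so ||u||_L² = sqrt(35)/405.
∫_0^1/3 (u')² dx = 98/3645, so ||u'||_L² = 7*sqrt(10)/135.
Ratio ||u||_L² / ||u'||_L² = sqrt(14)/42.
Sharp Poincaré constant on H^1_0(0, 1/3) is C_P = L/π = 1/(3*π), achieved by sin(3*π·x).
A polynomial bump cannot attain the sharp Poincaré constant (only the first sine eigenfunction does), so the ratio is strictly less than C_P, consistent with ||u||_L² ≤ C_P ||u'||_L².


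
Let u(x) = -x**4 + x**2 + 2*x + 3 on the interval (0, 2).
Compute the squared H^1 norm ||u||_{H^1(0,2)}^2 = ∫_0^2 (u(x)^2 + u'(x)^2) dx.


||u||_{H^1}^2 = 8602/45

The H^1 norm (squared) on an interval (0, L) is
  ||u||_{H^1}^2 = ∫_0^L u(x)^2 dx + ∫_0^L u'(x)^2 dx.
Compute u'(x) = -4*x**3 + 2*x + 2.
Then u(x)^2 = x**8 - 2*x**6 - 4*x**5 - 5*x**4 + 4*x**3 + 10*x**2 + 12*x + 9 and u'(x)^2 = 16*x**6 - 16*x**4 - 16*x**3 + 4*x**2 + 8*x + 4.
Integrate each monomial from 0 to 2 using ∫_0^2 c·x^n dx = c·2^(n+1)/(n+1):
  ∫_0^2 u(x)^2 dx = ∫_0^2 (x^8 - 2*x^6 - 4*x^5 - 5*x^4 + 4*x^3 + 10*x^2 + 12*x + 9) dx. Term by term:
    ∫_0^2 x^8 dx = 512/9;  ∫_0^2 -2*x^6 dx = -256/7;  ∫_0^2 -4*x^5 dx = -128/3;
    ∫_0^2 -5*x^4 dx = -32;  ∫_0^2 4*x^3 dx = 16;  ∫_0^2 10*x^2 dx = 80/3;
    ∫_0^2 12*x dx = 24;  ∫_0^2 9 dx = 18.
  Sum: 512/9 − 256/7 − 128/3 − 32 + 16 + 80/3 + 24 + 18 = 1910/63.
  ∫_0^2 u'(x)^2 dx = ∫_0^2 (16*x^6 - 16*x^4 - 16*x^3 + 4*x^2 + 8*x + 4) dx. Term by term:
    ∫_0^2 16*x^6 dx = 2048/7;  ∫_0^2 -16*x^4 dx = -512/5;  ∫_0^2 -16*x^3 dx = -64;
    ∫_0^2 4*x^2 dx = 32/3;  ∫_0^2 8*x dx = 16;  ∫_0^2 4 dx = 8.
  Sum: 2048/7 − 512/5 − 64 + 32/3 + 16 + 8 = 16888/105.
Adding: ||u||_{H^1}^2 = 1910/63 + 16888/105 = 8602/45.


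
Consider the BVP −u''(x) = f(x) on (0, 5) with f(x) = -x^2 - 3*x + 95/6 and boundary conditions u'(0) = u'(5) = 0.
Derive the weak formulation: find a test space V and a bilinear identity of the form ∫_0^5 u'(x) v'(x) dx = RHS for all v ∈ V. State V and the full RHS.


V = H^1(0, 5) (no boundary constraint on v; u is determined up to an additive constant); weak form: ∫_0^5 u'v' dx = ∫_0^5 (-x^2 - 3*x + 95/6) v dx for all v ∈ V.

Multiply both sides by a test function v and integrate from 0 to 5:
  ∫_0^5 −u''(x) v(x) dx = ∫_0^5 f(x) v(x) dx.
Integrate the LHS by parts once:
  ∫_0^5 −u'' v dx = −[u'(x) v(x)]_0^5 + ∫_0^5 u'(x) v'(x) dx.
Thus ∫_0^5 u'(x) v'(x) dx = ∫_0^5 f(x) v(x) dx + [u'(x) v(x)]_0^5.
Choose V so that boundary terms are either known or forced to vanish.
u has homogeneous Neumann: u'(0) = u'(5) = 0. So [u' v]_0^5 = 0·v(5) − 0·v(0) = 0 for any v; take V = H^1(0, 5).
Weak formulation: find u (satisfying any essential BC) such that ∫_0^5 u'(x) v'(x) dx = ∫_0^5 f v dx for all v ∈ V (homogeneous Neumann, so boundary terms vanish).
Substituting f(x) = -x^2 - 3*x + 95/6, the right-hand side is ∫_0^5 (-x^2 - 3*x + 95/6) v dx.
Compatibility check (pure Neumann): taking v ≡ 1 ∈ V gives 0 = ∫_0^5 f dx + (0) − (0), i.e. ∫_0^5 f dx must equal u'(0) − u'(5) = 0. Indeed ∫_0^5 (-x^2 - 3*x + 95/6) dx = 0, so the data are compatible. The solution is then unique only up to an additive constant (fix it e.g. by requiring ∫_0^5 u dx = 0).


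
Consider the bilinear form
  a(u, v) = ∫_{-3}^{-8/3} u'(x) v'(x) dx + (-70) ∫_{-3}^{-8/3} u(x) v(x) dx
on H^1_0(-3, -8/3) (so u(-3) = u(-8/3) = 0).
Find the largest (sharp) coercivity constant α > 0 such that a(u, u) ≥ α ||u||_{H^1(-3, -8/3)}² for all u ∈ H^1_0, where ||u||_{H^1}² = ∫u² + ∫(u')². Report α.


α = (-70 + 9*π^2)/(1 + 9*π^2)

Coercivity of a(·,·) on H^1_0(-3, -8/3) means a(u, u) ≥ α ||u||_{H^1}² for every u ∈ H^1_0.
The interval has length L = 1/3, and Poincaré/coercivity depend only on L. Here a(u, u) = ∫(u')² + (-70)·∫u².
Here c = -70 < 0 with |c| < (π/L)² = 9*π^2, so coercivity still holds. The condition a(u,u) ≥ α||u||_{H^1}² reads (1−α)∫(u')² ≥ (α−c)∫u². Any admissible α is ≤ 1 (rapidly oscillating u have ∫u²/∫(u')² → 0), and α = 1 would force 0 ≥ (1−c)∫u², impossible since c < 1; so 1−α > 0. By the sharp Poincaré inequality on H^1_0 of an interval of length L, ∫(u')² ≥ (π/L)²∫u² with equality for the first sine mode sin(π(x−x₀)/L) (x₀ the left endpoint), so the inequality holds for all u iff (1−α)(π/L)² ≥ α − c, i.e. α ≤ ((π/L)² + c)/((π/L)² + 1) = (1 + c(L/π)²)/(1 + (L/π)²). (Direct route, valid since c ≤ 0: Poincaré gives c∫u² ≥ c(L/π)²∫(u')², so a(u,u) ≥ (1 + c(L/π)²)∫(u')², while ||u||_{H^1}² ≤ (1 + (L/π)²)∫(u')²; dividing yields the same α.) With (π/L)² = 9*π^2 and c = -70, the largest admissible constant is α = ((π/L)² + c)/((π/L)² + 1).
Simplifying, α = (-70 + 9*π^2)/(1 + 9*π^2).


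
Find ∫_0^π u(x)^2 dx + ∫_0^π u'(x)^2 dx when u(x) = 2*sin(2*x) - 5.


||u||_{H^1(0,π)}^2 = 35*π

u'(x) = 4*cos(2*x).
Expand u² and (u')² and integrate term by term on (0, π), using: for integers n ≥ 1, ∫_0^π sin²(nx) dx = ∫_0^π cos²(nx) dx = π/2; for n ≠ n', ∫_0^π sin(nx)sin(n'x) dx = ∫_0^π cos(nx)cos(n'x) dx = 0; and by product-to-sum, ∫_0^π sin(nx)cos(n'x) dx = ½∫_0^π [sin((n+n')x) + sin((n−n')x)] dx, which is 0 when n+n' is even and 2n/(n²−n'²) when n+n' is odd (it need not vanish on (0, π)). For the constant mode: ∫_0^π 1 dx = π, ∫_0^π cos(nx) dx = 0, ∫_0^π sin(nx) dx = (1−(−1)^n)/n.
  u² squared terms: (-5)²·∫1 dx = 25·π = 25*π;  (2)²·∫sin(2x)² dx = 4·π/2 = 2*π.
  u² cross terms: 2·(-5)·(2)·∫1·sin(2x) dx = -20·(0) = 0.
  So ∫_0^π u² dx = 25*π + 2*π + 0 = 27*π.
  (u')² squared terms: (4)²·∫cos(2x)² dx = 16·π/2 = 8*π.
  So ∫_0^π (u')² dx = 8*π.
||u||_{H^1}^2 = (27*π) + (8*π) = 35*π.


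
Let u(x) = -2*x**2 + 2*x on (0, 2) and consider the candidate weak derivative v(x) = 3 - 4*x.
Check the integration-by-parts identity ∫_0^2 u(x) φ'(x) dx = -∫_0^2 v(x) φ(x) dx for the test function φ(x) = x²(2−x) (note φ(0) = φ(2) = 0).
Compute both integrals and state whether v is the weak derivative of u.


LHS = 56/15, RHS = 12/5. No, v is not the weak derivative of u.

u(x) = -2*x**2 + 2*x, classical derivative u'(x) = 2 - 4*x.
φ(x) = x²(2−x), so φ'(x) = x*(4 - 3*x).
Note φ(0) = φ(2) = 0, so the boundary term u·φ vanishes.
LHS = ∫_0^2 u(x) φ'(x) dx = ∫_0^2 (6*x^4 - 14*x^3 + 8*x^2) dx. Term by term:
  ∫_0^2 6*x^4 dx = 192/5;  ∫_0^2 -14*x^3 dx = -56;  ∫_0^2 8*x^2 dx = 64/3.
Sum: 192/5 − 56 + 64/3 = 56/15.
So LHS = 56/15.
∫_0^2 v(x) φ(x) dx = ∫_0^2 (4*x^4 - 11*x^3 + 6*x^2) dx. Term by term:
  ∫_0^2 4*x^4 dx = 128/5;  ∫_0^2 -11*x^3 dx = -44;  ∫_0^2 6*x^2 dx = 16.
Sum: 128/5 − 44 + 16 = -12/5.
So RHS = -∫_0^2 v(x) φ(x) dx = 12/5.
LHS − RHS = 4/3 ≠ 0, so the identity fails.
(For a valid weak derivative the identity must hold for EVERY test function, in particular this one. The failure shows v is NOT the weak derivative of u.)
Correct weak derivative would be u'(x) = 2 - 4*x.


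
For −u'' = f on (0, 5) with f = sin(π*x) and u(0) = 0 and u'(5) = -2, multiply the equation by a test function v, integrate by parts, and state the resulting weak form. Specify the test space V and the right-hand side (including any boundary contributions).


V = {v ∈ H^1(0, 5) : v(0) = 0} (test functions vanish at x = 0 where u is specified); weak form: ∫_0^5 u'v' dx = ∫_0^5 (sin(π*x)) v dx − 2·v(5) for all v ∈ V.

Multiply both sides by a test function v and integrate from 0 to 5:
  ∫_0^5 −u''(x) v(x) dx = ∫_0^5 f(x) v(x) dx.
Integrate the LHS by parts once:
  ∫_0^5 −u'' v dx = −[u'(x) v(x)]_0^5 + ∫_0^5 u'(x) v'(x) dx.
Thus ∫_0^5 u'(x) v'(x) dx = ∫_0^5 f(x) v(x) dx + [u'(x) v(x)]_0^5.
Choose V so that boundary terms are either known or forced to vanish.
Mixed BC: u(0) = 0 (Dirichlet) and u'(5) = -2 (Neumann). Define V = {v ∈ H^1(0, 5) : v(0) = 0}. Then [u' v]_0^5 = u'(5)·v(5) − u'(0)·0 = − 2·v(5).
Weak formulation: find u (satisfying any essential BC) such that ∫_0^5 u'(x) v'(x) dx = ∫_0^5 f v dx − 2·v(5) for all v ∈ V (Dirichlet at 0 absorbed into V; Neumann datum at x = 5 contributes the boundary term).
Substituting f(x) = sin(π*x), the right-hand side is ∫_0^5 (sin(π*x)) v dx − 2·v(5).


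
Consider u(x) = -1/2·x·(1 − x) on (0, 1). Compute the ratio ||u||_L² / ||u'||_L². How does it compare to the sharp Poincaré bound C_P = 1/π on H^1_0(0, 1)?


||u||_L² / ||u'||_L² = sqrt(10)/10 < C_P = 1/π.

u(x) = -1/2·x·(1 − x), so u'(x) = x - 1/2.
u(x) = -1/2·x·(1 − x) vanishes at x = 0 and x = 1, so u ∈ H^1_0(0, 1). Differentiate via the product rule and integrate the resulting polynomials term by term.
  ∫_0^1 u² dx = ∫_0^1 (x^4/4 - x^3/2 + x^2/4) dx. Term by term:
    ∫_0^1 x^4/4 dx = 1/20;  ∫_0^1 -x^3/2 dx = -1/8;  ∫_0^1 x^2/4 dx = 1/12.
  Sum: 1/20 − 1/8 + 1/12 = 1/120.
  ∫_0^1 (u')² dx = ∫_0^1 (x^2 - x + 1/4) dx. Term by term:
    ∫_0^1 x^2 dx = 1/3;  ∫_0^1 -x dx = -1/2;  ∫_0^1 1/4 dx = 1/4.
  Sum: 1/3 − 1/2 + 1/4 = 1/12.
∫_0^1 u² dx = 1/120, so ||u||_L² = sqrt(30)/60.
∫_0^1 (u')² dx = 1/12, so ||u'||_L² = sqrt(3)/6.
Ratio ||u||_L² / ||u'||_L² = sqrt(10)/10.
Sharp Poincaré constant on H^1_0(0, 1) is C_P = L/π = 1/π, achieved by sin(π·x).
A polynomial bump cannot attain the sharp Poincaré constant (only the first sine eigenfunction does), so the ratio is strictly less than C_P, consistent with ||u||_L² ≤ C_P ||u'||_L².


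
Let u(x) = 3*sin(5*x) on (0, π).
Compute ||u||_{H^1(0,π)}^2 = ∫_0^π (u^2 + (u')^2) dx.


||u||_{H^1(0,π)}^2 = 117*π

u'(x) = 15*cos(5*x).
Expand u² and (u')² and integrate term by term on (0, π), using: for integers n ≥ 1, ∫_0^π sin²(nx) dx = ∫_0^π cos²(nx) dx = π/2; for n ≠ n', ∫_0^π sin(nx)sin(n'x) dx = ∫_0^π cos(nx)cos(n'x) dx = 0; and by product-to-sum, ∫_0^π sin(nx)cos(n'x) dx = ½∫_0^π [sin((n+n')x) + sin((n−n')x)] dx, which is 0 when n+n' is even and 2n/(n²−n'²) when n+n' is odd (it need not vanish on (0, π)).
  u² squared terms: (3)²·∫sin(5x)² dx = 9·π/2 = 9*π/2.
  So ∫_0^π u² dx = 9*π/2.
  (u')² squared terms: (15)²·∫cos(5x)² dx = 225·π/2 = 225*π/2.
  So ∫_0^π (u')² dx = 225*π/2.
||u||_{H^1}^2 = (9*π/2) + (225*π/2) = 117*π.


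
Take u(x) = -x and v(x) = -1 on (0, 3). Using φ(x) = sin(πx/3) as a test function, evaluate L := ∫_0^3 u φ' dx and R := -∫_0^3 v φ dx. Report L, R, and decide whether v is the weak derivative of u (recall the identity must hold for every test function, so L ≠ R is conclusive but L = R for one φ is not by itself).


LHS = 6/π, RHS = 6/π. Yes, v = u' weakly.

u(x) = -x, classical derivative u'(x) = -1.
φ(x) = sin(πx/3), so φ'(x) = π*cos(π*x/3)/3.
Note φ(0) = φ(3) = 0, so the boundary term u·φ vanishes.
LHS = ∫_0^3 u(x) φ'(x) dx = ∫_0^3 (-π*x*cos(π*x/3)/3) dx. Term by term:
  ∫_0^3 -π*x*cos(π*x/3)/3 dx = 6/π.
So LHS = 6/π.
∫_0^3 v(x) φ(x) dx = ∫_0^3 (-sin(π*x/3)) dx. Term by term:
  ∫_0^3 -sin(π*x/3) dx = -6/π.
So RHS = -∫_0^3 v(x) φ(x) dx = 6/π.
LHS = RHS, so the identity holds for this test φ.
Moreover u is smooth here and v(x) = u'(x) = -1 pointwise, so the identity holds for every test function. Hence v is the weak derivative of u.


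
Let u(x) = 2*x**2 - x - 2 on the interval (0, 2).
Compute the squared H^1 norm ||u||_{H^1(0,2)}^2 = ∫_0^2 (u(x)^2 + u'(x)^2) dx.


||u||_{H^1}^2 = 178/5

The H^1 norm (squared) on an interval (0, L) is
  ||u||_{H^1}^2 = ∫_0^L u(x)^2 dx + ∫_0^L u'(x)^2 dx.
Compute u'(x) = 4*x - 1.
Then u(x)^2 = 4*x**4 - 4*x**3 - 7*x**2 + 4*x + 4 and u'(x)^2 = 16*x**2 - 8*x + 1.
Integrate each monomial from 0 to 2 using ∫_0^2 c·x^n dx = c·2^(n+1)/(n+1):
  ∫_0^2 u(x)^2 dx = ∫_0^2 (4*x^4 - 4*x^3 - 7*x^2 + 4*x + 4) dx. Term by term:
    ∫_0^2 4*x^4 dx = 128/5;  ∫_0^2 -4*x^3 dx = -16;  ∫_0^2 -7*x^2 dx = -56/3;
    ∫_0^2 4*x dx = 8;  ∫_0^2 4 dx = 8.
  Sum: 128/5 − 16 − 56/3 + 8 + 8 = 104/15.
  ∫_0^2 u'(x)^2 dx = ∫_0^2 (16*x^2 - 8*x + 1) dx. Term by term:
    ∫_0^2 16*x^2 dx = 128/3;  ∫_0^2 -8*x dx = -16;  ∫_0^2 1 dx = 2.
  Sum: 128/3 − 16 + 2 = 86/3.
Adding: ||u||_{H^1}^2 = 104/15 + 86/3 = 178/5.


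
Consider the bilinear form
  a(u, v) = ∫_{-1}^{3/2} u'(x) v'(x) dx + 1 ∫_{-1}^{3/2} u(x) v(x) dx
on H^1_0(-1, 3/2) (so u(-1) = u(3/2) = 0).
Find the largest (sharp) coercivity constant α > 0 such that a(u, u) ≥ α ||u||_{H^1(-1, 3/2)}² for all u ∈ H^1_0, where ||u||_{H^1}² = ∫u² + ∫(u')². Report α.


α = 1

Coercivity of a(·,·) on H^1_0(-1, 3/2) means a(u, u) ≥ α ||u||_{H^1}² for every u ∈ H^1_0.
The interval has length L = 5/2, and Poincaré/coercivity depend only on L. Here a(u, u) = ∫(u')² + (1)·∫u².
Here c = 1 ≥ 1, so a(u,u) = ∫(u')² + c∫u² ≥ ∫(u')² + ∫u² = ||u||_{H^1}², i.e. α = 1 works. No larger α is possible: a(u,u) ≥ α||u||_{H^1}² means (1−α)∫(u')² ≥ (α−c)∫u², and for the modes u_n = sin(nπ(x−x₀)/L) (x₀ the left endpoint) one has ∫u_n²/∫(u_n')² = (L/(nπ))² → 0, so a(u_n,u_n)/||u_n||_{H^1}² → 1. Hence the optimal constant is α = 1.
Therefore α = 1.


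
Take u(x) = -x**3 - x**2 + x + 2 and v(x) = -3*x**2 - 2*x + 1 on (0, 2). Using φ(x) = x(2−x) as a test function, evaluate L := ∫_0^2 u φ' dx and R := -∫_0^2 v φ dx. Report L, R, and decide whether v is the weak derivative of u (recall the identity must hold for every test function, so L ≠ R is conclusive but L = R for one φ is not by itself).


LHS = 92/15, RHS = 92/15. Yes, v = u' weakly.

u(x) = -x**3 - x**2 + x + 2, classical derivative u'(x) = -3*x**2 - 2*x + 1.
φ(x) = x(2−x), so φ'(x) = 2 - 2*x.
Note φ(0) = φ(2) = 0, so the boundary term u·φ vanishes.
LHS = ∫_0^2 u(x) φ'(x) dx = ∫_0^2 (2*x^4 - 4*x^2 - 2*x + 4) dx. Term by term:
  ∫_0^2 2*x^4 dx = 64/5;  ∫_0^2 -4*x^2 dx = -32/3;  ∫_0^2 -2*x dx = -4;
  ∫_0^2 4 dx = 8.
Sum: 64/5 − 32/3 − 4 + 8 = 92/15.
So LHS = 92/15.
∫_0^2 v(x) φ(x) dx = ∫_0^2 (3*x^4 - 4*x^3 - 5*x^2 + 2*x) dx. Term by term:
  ∫_0^2 3*x^4 dx = 96/5;  ∫_0^2 -4*x^3 dx = -16;  ∫_0^2 -5*x^2 dx = -40/3;
  ∫_0^2 2*x dx = 4.
Sum: 96/5 − 16 − 40/3 + 4 = -92/15.
So RHS = -∫_0^2 v(x) φ(x) dx = 92/15.
LHS = RHS, so the identity holds for this test φ.
Moreover u is smooth here and v(x) = u'(x) = -3*x**2 - 2*x + 1 pointwise, so the identity holds for every test function. Hence v is the weak derivative of u.


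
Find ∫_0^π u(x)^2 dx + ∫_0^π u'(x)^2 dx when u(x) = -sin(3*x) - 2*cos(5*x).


||u||_{H^1(0,π)}^2 = 57*π

u'(x) = 10*sin(5*x) - 3*cos(3*x).
Expand u² and (u')² and integrate term by term on (0, π), using: for integers n ≥ 1, ∫_0^π sin²(nx) dx = ∫_0^π cos²(nx) dx = π/2; for n ≠ n', ∫_0^π sin(nx)sin(n'x) dx = ∫_0^π cos(nx)cos(n'x) dx = 0; and by product-to-sum, ∫_0^π sin(nx)cos(n'x) dx = ½∫_0^π [sin((n+n')x) + sin((n−n')x)] dx, which is 0 when n+n' is even and 2n/(n²−n'²) when n+n' is odd (it need not vanish on (0, π)).
  u² squared terms: (-1)²·∫sin(3x)² dx = 1·π/2 = π/2;  (-2)²·∫cos(5x)² dx = 4·π/2 = 2*π.
  u² cross terms: 2·(-1)·(-2)·∫sin(3x)·cos(5x) dx = 4·(0) = 0.
  So ∫_0^π u² dx = π/2 + 2*π + 0 = 5*π/2.
  (u')² squared terms: (-3)²·∫cos(3x)² dx = 9·π/2 = 9*π/2;  (10)²·∫sin(5x)² dx = 100·π/2 = 50*π.
  (u')² cross terms: 2·(-3)·(10)·∫cos(3x)·sin(5x) dx = -60·(0) = 0.
  So ∫_0^π (u')² dx = 9*π/2 + 50*π + 0 = 109*π/2.
||u||_{H^1}^2 = (5*π/2) + (109*π/2) = 57*π.


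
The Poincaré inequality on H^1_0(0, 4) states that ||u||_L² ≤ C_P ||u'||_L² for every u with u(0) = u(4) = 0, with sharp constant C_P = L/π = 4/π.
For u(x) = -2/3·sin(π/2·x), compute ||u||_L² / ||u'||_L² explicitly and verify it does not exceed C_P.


||u||_L² / ||u'||_L² = 2/π < C_P = 4/π.

u(x) = -2/3·sin(π/2·x), so u'(x) = -π*cos(π*x/2)/3.
Writing u(x) = A·sin(kπx/L) with A = -2/3 and k = 2, use ∫_0^L sin²(kπx/L) dx = L/2 and ∫_0^L cos²(kπx/L) dx = L/2.
u² = 4/9·sin²(π/2·x) and (u')² = π^2/9·cos²(π/2·x), and each of sin², cos² integrates to L/2 = 2 over (0, 4).
∫_0^4 u² dx = 8/9, so ||u||_L² = 2*sqrt(2)/3.
∫_0^4 (u')² dx = 2*π^2/9, so ||u'||_L² = sqrt(2)*π/3.
Ratio ||u||_L² / ||u'||_L² = 2/π.
Sharp Poincaré constant on H^1_0(0, 4) is C_P = L/π = 4/π, achieved by sin(π/4·x).
This is the k = 2 harmonic; the ratio L/(kπ) is strictly less than C_P = L/π, consistent with the sharp inequality ||u||_L² ≤ C_P ||u'||_L².


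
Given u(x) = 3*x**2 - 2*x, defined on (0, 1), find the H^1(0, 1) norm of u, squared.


||u||_{H^1}^2 = 62/15

The H^1 norm (squared) on an interval (0, L) is
  ||u||_{H^1}^2 = ∫_0^L u(x)^2 dx + ∫_0^L u'(x)^2 dx.
Compute u'(x) = 6*x - 2.
Then u(x)^2 = 9*x**4 - 12*x**3 + 4*x**2 and u'(x)^2 = 36*x**2 - 24*x + 4.
Integrate each monomial from 0 to 1 using ∫_0^1 c·x^n dx = c·1^(n+1)/(n+1):
  ∫_0^1 u(x)^2 dx = ∫_0^1 (9*x^4 - 12*x^3 + 4*x^2) dx. Term by term:
    ∫_0^1 9*x^4 dx = 9/5;  ∫_0^1 -12*x^3 dx = -3;  ∫_0^1 4*x^2 dx = 4/3.
  Sum: 9/5 − 3 + 4/3 = 2/15.
  ∫_0^1 u'(x)^2 dx = ∫_0^1 (36*x^2 - 24*x + 4) dx. Term by term:
    ∫_0^1 36*x^2 dx = 12;  ∫_0^1 -24*x dx = -12;  ∫_0^1 4 dx = 4.
  Sum: 12 − 12 + 4 = 4.
Adding: ||u||_{H^1}^2 = 2/15 + 4 = 62/15.


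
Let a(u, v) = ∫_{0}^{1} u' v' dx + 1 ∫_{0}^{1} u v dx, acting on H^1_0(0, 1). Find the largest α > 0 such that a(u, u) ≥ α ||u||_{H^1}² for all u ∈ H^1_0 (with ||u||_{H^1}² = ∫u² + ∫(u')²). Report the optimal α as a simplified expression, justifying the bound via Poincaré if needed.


α = 1

Coercivity of a(·,·) on H^1_0(0, 1) means a(u, u) ≥ α ||u||_{H^1}² for every u ∈ H^1_0.
The interval has length L = 1, and Poincaré/coercivity depend only on L. Here a(u, u) = ∫(u')² + (1)·∫u².
Here c = 1 ≥ 1, so a(u,u) = ∫(u')² + c∫u² ≥ ∫(u')² + ∫u² = ||u||_{H^1}², i.e. α = 1 works. No larger α is possible: a(u,u) ≥ α||u||_{H^1}² means (1−α)∫(u')² ≥ (α−c)∫u², and for the modes u_n = sin(nπ(x−x₀)/L) (x₀ the left endpoint) one has ∫u_n²/∫(u_n')² = (L/(nπ))² → 0, so a(u_n,u_n)/||u_n||_{H^1}² → 1. Hence the optimal constant is α = 1.
Therefore α = 1.


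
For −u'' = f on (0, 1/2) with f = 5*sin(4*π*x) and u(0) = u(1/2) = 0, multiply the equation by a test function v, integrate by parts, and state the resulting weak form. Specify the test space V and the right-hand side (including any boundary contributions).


V = H^1_0(0, 1/2) (so v(0) = v(1/2) = 0); weak form: ∫_0^1/2 u'v' dx = ∫_0^1/2 (5*sin(4*π*x)) v dx for all v ∈ V.

Multiply both sides by a test function v and integrate from 0 to 1/2:
  ∫_0^1/2 −u''(x) v(x) dx = ∫_0^1/2 f(x) v(x) dx.
Integrate the LHS by parts once:
  ∫_0^1/2 −u'' v dx = −[u'(x) v(x)]_0^1/2 + ∫_0^1/2 u'(x) v'(x) dx.
Thus ∫_0^1/2 u'(x) v'(x) dx = ∫_0^1/2 f(x) v(x) dx + [u'(x) v(x)]_0^1/2.
Choose V so that boundary terms are either known or forced to vanish.
u is Dirichlet: u(0) = u(1/2) = 0. Let V = H^1_0(0, 1/2); then v(0) = v(1/2) = 0, and [u' v]_0^1/2 = 0.
Weak formulation: find u (satisfying any essential BC) such that ∫_0^1/2 u'(x) v'(x) dx = ∫_0^1/2 f v dx for all v ∈ V.
Substituting f(x) = 5*sin(4*π*x), the right-hand side is ∫_0^1/2 (5*sin(4*π*x)) v dx.


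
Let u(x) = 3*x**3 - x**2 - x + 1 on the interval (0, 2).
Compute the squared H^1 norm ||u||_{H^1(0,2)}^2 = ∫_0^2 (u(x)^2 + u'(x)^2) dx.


||u||_{H^1}^2 = 15504/35

The H^1 norm (squared) on an interval (0, L) is
  ||u||_{H^1}^2 = ∫_0^L u(x)^2 dx + ∫_0^L u'(x)^2 dx.
Compute u'(x) = 9*x**2 - 2*x - 1.
Then u(x)^2 = 9*x**6 - 6*x**5 - 5*x**4 + 8*x**3 - x**2 - 2*x + 1 and u'(x)^2 = 81*x**4 - 36*x**3 - 14*x**2 + 4*x + 1.
Integrate each monomial from 0 to 2 using ∫_0^2 c·x^n dx = c·2^(n+1)/(n+1):
  ∫_0^2 u(x)^2 dx = ∫_0^2 (9*x^6 - 6*x^5 - 5*x^4 + 8*x^3 - x^2 - 2*x + 1) dx. Term by term:
    ∫_0^2 9*x^6 dx = 1152/7;  ∫_0^2 -6*x^5 dx = -64;  ∫_0^2 -5*x^4 dx = -32;
    ∫_0^2 8*x^3 dx = 32;  ∫_0^2 -x^2 dx = -8/3;  ∫_0^2 -2*x dx = -4;
    ∫_0^2 1 dx = 2.
  Sum: 1152/7 − 64 − 32 + 32 − 8/3 − 4 + 2 = 2014/21.
  ∫_0^2 u'(x)^2 dx = ∫_0^2 (81*x^4 - 36*x^3 - 14*x^2 + 4*x + 1) dx. Term by term:
    ∫_0^2 81*x^4 dx = 2592/5;  ∫_0^2 -36*x^3 dx = -144;  ∫_0^2 -14*x^2 dx = -112/3;
    ∫_0^2 4*x dx = 8;  ∫_0^2 1 dx = 2.
  Sum: 2592/5 − 144 − 112/3 + 8 + 2 = 5206/15.
Adding: ||u||_{H^1}^2 = 2014/21 + 5206/15 = 15504/35.


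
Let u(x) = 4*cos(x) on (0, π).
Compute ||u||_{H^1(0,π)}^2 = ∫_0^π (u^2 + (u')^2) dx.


||u||_{H^1(0,π)}^2 = 16*π

u'(x) = -4*sin(x).
Expand u² and (u')² and integrate term by term on (0, π), using: for integers n ≥ 1, ∫_0^π sin²(nx) dx = ∫_0^π cos²(nx) dx = π/2; for n ≠ n', ∫_0^π sin(nx)sin(n'x) dx = ∫_0^π cos(nx)cos(n'x) dx = 0; and by product-to-sum, ∫_0^π sin(nx)cos(n'x) dx = ½∫_0^π [sin((n+n')x) + sin((n−n')x)] dx, which is 0 when n+n' is even and 2n/(n²−n'²) when n+n' is odd (it need not vanish on (0, π)).
  u² squared terms: (4)²·∫cos(x)² dx = 16·π/2 = 8*π.
  So ∫_0^π u² dx = 8*π.
  (u')² squared terms: (-4)²·∫sin(x)² dx = 16·π/2 = 8*π.
  So ∫_0^π (u')² dx = 8*π.
||u||_{H^1}^2 = (8*π) + (8*π) = 16*π.


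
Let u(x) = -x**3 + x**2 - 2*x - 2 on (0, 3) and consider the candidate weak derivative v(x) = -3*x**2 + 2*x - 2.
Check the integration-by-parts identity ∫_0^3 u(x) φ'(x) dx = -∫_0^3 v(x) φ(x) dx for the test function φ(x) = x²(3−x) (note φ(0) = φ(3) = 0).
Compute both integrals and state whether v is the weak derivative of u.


LHS = 621/10, RHS = 621/10. Yes, v = u' weakly.

u(x) = -x**3 + x**2 - 2*x - 2, classical derivative u'(x) = -3*x**2 + 2*x - 2.
φ(x) = x²(3−x), so φ'(x) = 3*x*(2 - x).
Note φ(0) = φ(3) = 0, so the boundary term u·φ vanishes.
LHS = ∫_0^3 u(x) φ'(x) dx = ∫_0^3 (3*x^5 - 9*x^4 + 12*x^3 - 6*x^2 - 12*x) dx. Term by term:
  ∫_0^3 3*x^5 dx = 729/2;  ∫_0^3 -9*x^4 dx = -2187/5;  ∫_0^3 12*x^3 dx = 243;
  ∫_0^3 -6*x^2 dx = -54;  ∫_0^3 -12*x dx = -54.
Sum: 729/2 − 2187/5 + 243 − 54 − 54 = 621/10.
So LHS = 621/10.
∫_0^3 v(x) φ(x) dx = ∫_0^3 (3*x^5 - 11*x^4 + 8*x^3 - 6*x^2) dx. Term by term:
  ∫_0^3 3*x^5 dx = 729/2;  ∫_0^3 -11*x^4 dx = -2673/5;  ∫_0^3 8*x^3 dx = 162;
  ∫_0^3 -6*x^2 dx = -54.
Sum: 729/2 − 2673/5 + 162 − 54 = -621/10.
So RHS = -∫_0^3 v(x) φ(x) dx = 621/10.
LHS = RHS, so the identity holds for this test φ.
Moreover u is smooth here and v(x) = u'(x) = -3*x**2 + 2*x - 2 pointwise, so the identity holds for every test function. Hence v is the weak derivative of u.


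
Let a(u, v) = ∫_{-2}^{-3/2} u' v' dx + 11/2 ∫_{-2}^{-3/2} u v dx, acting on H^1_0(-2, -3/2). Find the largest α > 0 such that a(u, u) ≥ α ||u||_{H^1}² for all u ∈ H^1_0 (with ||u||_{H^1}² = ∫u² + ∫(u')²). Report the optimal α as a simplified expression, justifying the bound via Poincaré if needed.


α = 1

Coercivity of a(·,·) on H^1_0(-2, -3/2) means a(u, u) ≥ α ||u||_{H^1}² for every u ∈ H^1_0.
The interval has length L = 1/2, and Poincaré/coercivity depend only on L. Here a(u, u) = ∫(u')² + (11/2)·∫u².
Here c = 11/2 ≥ 1, so a(u,u) = ∫(u')² + c∫u² ≥ ∫(u')² + ∫u² = ||u||_{H^1}², i.e. α = 1 works. No larger α is possible: a(u,u) ≥ α||u||_{H^1}² means (1−α)∫(u')² ≥ (α−c)∫u², and for the modes u_n = sin(nπ(x−x₀)/L) (x₀ the left endpoint) one has ∫u_n²/∫(u_n')² = (L/(nπ))² → 0, so a(u_n,u_n)/||u_n||_{H^1}² → 1. Hence the optimal constant is α = 1.
Therefore α = 1.


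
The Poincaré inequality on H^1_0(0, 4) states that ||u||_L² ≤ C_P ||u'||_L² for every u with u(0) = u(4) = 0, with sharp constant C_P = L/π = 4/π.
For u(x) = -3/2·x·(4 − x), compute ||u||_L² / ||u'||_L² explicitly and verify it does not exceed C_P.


||u||_L² / ||u'||_L² = 2*sqrt(10)/5 < C_P = 4/π.

u(x) = -3/2·x·(4 − x), so u'(x) = 3*x - 6.
u(x) = -3/2·x·(4 − x) vanishes at x = 0 and x = 4, so u ∈ H^1_0(0, 4). Differentiate via the product rule and integrate the resulting polynomials term by term.
  ∫_0^4 u² dx = ∫_0^4 (9*x^4/4 - 18*x^3 + 36*x^2) dx. Term by term:
    ∫_0^4 9*x^4/4 dx = 2304/5;  ∫_0^4 -18*x^3 dx = -1152;  ∫_0^4 36*x^2 dx = 768.
  Sum: 2304/5 − 1152 + 768 = 384/5.
  ∫_0^4 (u')² dx = ∫_0^4 (9*x^2 - 36*x + 36) dx. Term by term:
    ∫_0^4 9*x^2 dx = 192;  ∫_0^4 -36*x dx = -288;  ∫_0^4 36 dx = 144.
  Sum: 192 − 288 + 144 = 48.
∫_0^4 u² dx = 384/5, so ||u||_L² = 8*sqrt(30)/5.
∫_0^4 (u')² dx = 48, so ||u'||_L² = 4*sqrt(3).
Ratio ||u||_L² / ||u'||_L² = 2*sqrt(10)/5.
Sharp Poincaré constant on H^1_0(0, 4) is C_P = L/π = 4/π, achieved by sin(π/4·x).
A polynomial bump cannot attain the sharp Poincaré constant (only the first sine eigenfunction does), so the ratio is strictly less than C_P, consistent with ||u||_L² ≤ C_P ||u'||_L².


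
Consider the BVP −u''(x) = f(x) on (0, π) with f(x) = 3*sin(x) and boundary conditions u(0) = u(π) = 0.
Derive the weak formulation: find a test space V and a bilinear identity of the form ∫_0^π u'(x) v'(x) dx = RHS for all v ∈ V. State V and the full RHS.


V = H^1_0(0, π) (so v(0) = v(π) = 0); weak form: ∫_0^π u'v' dx = ∫_0^π (3*sin(x)) v dx for all v ∈ V.

Multiply both sides by a test function v and integrate from 0 to π:
  ∫_0^π −u''(x) v(x) dx = ∫_0^π f(x) v(x) dx.
Integrate the LHS by parts once:
  ∫_0^π −u'' v dx = −[u'(x) v(x)]_0^π + ∫_0^π u'(x) v'(x) dx.
Thus ∫_0^π u'(x) v'(x) dx = ∫_0^π f(x) v(x) dx + [u'(x) v(x)]_0^π.
Choose V so that boundary terms are either known or forced to vanish.
u is Dirichlet: u(0) = u(π) = 0. Let V = H^1_0(0, π); then v(0) = v(π) = 0, and [u' v]_0^π = 0.
Weak formulation: find u (satisfying any essential BC) such that ∫_0^π u'(x) v'(x) dx = ∫_0^π f v dx for all v ∈ V.
Substituting f(x) = 3*sin(x), the right-hand side is ∫_0^π (3*sin(x)) v dx.


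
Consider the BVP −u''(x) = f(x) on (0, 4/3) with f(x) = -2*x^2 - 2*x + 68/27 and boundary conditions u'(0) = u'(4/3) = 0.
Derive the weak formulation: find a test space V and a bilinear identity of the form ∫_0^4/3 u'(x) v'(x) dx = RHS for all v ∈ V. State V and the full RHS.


V = H^1(0, 4/3) (no boundary constraint on v; u is determined up to an additive constant); weak form: ∫_0^4/3 u'v' dx = ∫_0^4/3 (-2*x^2 - 2*x + 68/27) v dx for all v ∈ V.

Multiply both sides by a test function v and integrate from 0 to 4/3:
  ∫_0^4/3 −u''(x) v(x) dx = ∫_0^4/3 f(x) v(x) dx.
Integrate the LHS by parts once:
  ∫_0^4/3 −u'' v dx = −[u'(x) v(x)]_0^4/3 + ∫_0^4/3 u'(x) v'(x) dx.
Thus ∫_0^4/3 u'(x) v'(x) dx = ∫_0^4/3 f(x) v(x) dx + [u'(x) v(x)]_0^4/3.
Choose V so that boundary terms are either known or forced to vanish.
u has homogeneous Neumann: u'(0) = u'(4/3) = 0. So [u' v]_0^4/3 = 0·v(4/3) − 0·v(0) = 0 for any v; take V = H^1(0, 4/3).
Weak formulation: find u (satisfying any essential BC) such that ∫_0^4/3 u'(x) v'(x) dx = ∫_0^4/3 f v dx for all v ∈ V (homogeneous Neumann, so boundary terms vanish).
Substituting f(x) = -2*x^2 - 2*x + 68/27, the right-hand side is ∫_0^4/3 (-2*x^2 - 2*x + 68/27) v dx.
Compatibility check (pure Neumann): taking v ≡ 1 ∈ V gives 0 = ∫_0^4/3 f dx + (0) − (0), i.e. ∫_0^4/3 f dx must equal u'(0) − u'(4/3) = 0. Indeed ∫_0^4/3 (-2*x^2 - 2*x + 68/27) dx = 0, so the data are compatible. The solution is then unique only up to an additive constant (fix it e.g. by requiring ∫_0^4/3 u dx = 0).


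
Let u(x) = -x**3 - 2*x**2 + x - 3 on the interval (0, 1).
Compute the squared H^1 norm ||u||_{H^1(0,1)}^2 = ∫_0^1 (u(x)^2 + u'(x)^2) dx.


||u||_{H^1}^2 = 4237/210

The H^1 norm (squared) on an interval (0, L) is
  ||u||_{H^1}^2 = ∫_0^L u(x)^2 dx + ∫_0^L u'(x)^2 dx.
Compute u'(x) = -3*x**2 - 4*x + 1.
Then u(x)^2 = x**6 + 4*x**5 + 2*x**4 + 2*x**3 + 13*x**2 - 6*x + 9 and u'(x)^2 = 9*x**4 + 24*x**3 + 10*x**2 - 8*x + 1.
Integrate each monomial from 0 to 1 using ∫_0^1 c·x^n dx = c·1^(n+1)/(n+1):
  ∫_0^1 u(x)^2 dx = ∫_0^1 (x^6 + 4*x^5 + 2*x^4 + 2*x^3 + 13*x^2 - 6*x + 9) dx. Term by term:
    ∫_0^1 x^6 dx = 1/7;  ∫_0^1 4*x^5 dx = 2/3;  ∫_0^1 2*x^4 dx = 2/5;
    ∫_0^1 2*x^3 dx = 1/2;  ∫_0^1 13*x^2 dx = 13/3;  ∫_0^1 -6*x dx = -3;
    ∫_0^1 9 dx = 9.
  Sum: 1/7 + 2/3 + 2/5 + 1/2 + 13/3 − 3 + 9 = 843/70.
  ∫_0^1 u'(x)^2 dx = ∫_0^1 (9*x^4 + 24*x^3 + 10*x^2 - 8*x + 1) dx. Term by term:
    ∫_0^1 9*x^4 dx = 9/5;  ∫_0^1 24*x^3 dx = 6;  ∫_0^1 10*x^2 dx = 10/3;
    ∫_0^1 -8*x dx = -4;  ∫_0^1 1 dx = 1.
  Sum: 9/5 + 6 + 10/3 − 4 + 1 = 122/15.
Adding: ||u||_{H^1}^2 = 843/70 + 122/15 = 4237/210.
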